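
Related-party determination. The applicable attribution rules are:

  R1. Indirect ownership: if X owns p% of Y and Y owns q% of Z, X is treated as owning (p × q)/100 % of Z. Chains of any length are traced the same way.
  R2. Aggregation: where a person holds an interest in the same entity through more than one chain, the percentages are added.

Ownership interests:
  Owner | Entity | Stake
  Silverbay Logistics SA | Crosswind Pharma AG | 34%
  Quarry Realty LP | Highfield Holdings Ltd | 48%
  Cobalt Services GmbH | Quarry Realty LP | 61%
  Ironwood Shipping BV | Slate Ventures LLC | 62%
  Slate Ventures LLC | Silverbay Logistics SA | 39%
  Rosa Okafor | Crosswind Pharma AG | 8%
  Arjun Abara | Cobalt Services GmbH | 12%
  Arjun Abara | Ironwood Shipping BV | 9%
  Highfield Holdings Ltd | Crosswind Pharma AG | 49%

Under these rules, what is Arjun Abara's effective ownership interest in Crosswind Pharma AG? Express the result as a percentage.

2.461572%

Chain via Cobalt Services GmbH → Quarry Realty LP → Highfield Holdings Ltd (R1): 12% × 61% × 48% × 49% = 1.721664% of Crosswind Pharma AG.
Chain via Ironwood Shipping BV → Slate Ventures LLC → Silverbay Logistics SA (R1): 9% × 62% × 39% × 34% = 0.739908% of Crosswind Pharma AG.
Aggregating (R2): 1.721664% + 0.739908% = 2.461572%.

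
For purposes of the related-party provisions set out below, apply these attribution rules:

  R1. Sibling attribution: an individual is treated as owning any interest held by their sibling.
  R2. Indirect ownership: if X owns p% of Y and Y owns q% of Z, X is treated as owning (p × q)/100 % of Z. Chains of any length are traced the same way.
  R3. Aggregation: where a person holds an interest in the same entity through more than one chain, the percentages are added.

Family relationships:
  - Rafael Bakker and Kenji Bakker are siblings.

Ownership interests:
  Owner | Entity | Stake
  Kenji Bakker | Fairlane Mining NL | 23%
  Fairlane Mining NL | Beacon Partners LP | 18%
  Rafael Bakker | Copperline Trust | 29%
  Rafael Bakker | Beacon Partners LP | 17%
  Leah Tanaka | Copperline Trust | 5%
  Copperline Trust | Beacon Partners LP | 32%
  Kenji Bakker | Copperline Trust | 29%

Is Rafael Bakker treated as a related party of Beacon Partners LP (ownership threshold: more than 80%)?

No

By sibling attribution (R1), Rafael Bakker is treated as also owning Kenji Bakker's interest in Copperline Trust, giving 29% + 29% = 58%.
By sibling attribution (R1), Rafael Bakker is treated as owning Kenji Bakker's 23% interest in Fairlane Mining NL.
Chain via Copperline Trust (R2): 58% × 32% = 18.56% of Beacon Partners LP.
Direct interest in Beacon Partners LP: 17%.
Chain via Fairlane Mining NL (R2): 23% × 18% = 4.14% of Beacon Partners LP.
Aggregating (R3): 18.56% + 17% + 4.14% = 39.7%.
39.7% does not exceed the 80% threshold, so Rafael is not a related party to Beacon Partners LP.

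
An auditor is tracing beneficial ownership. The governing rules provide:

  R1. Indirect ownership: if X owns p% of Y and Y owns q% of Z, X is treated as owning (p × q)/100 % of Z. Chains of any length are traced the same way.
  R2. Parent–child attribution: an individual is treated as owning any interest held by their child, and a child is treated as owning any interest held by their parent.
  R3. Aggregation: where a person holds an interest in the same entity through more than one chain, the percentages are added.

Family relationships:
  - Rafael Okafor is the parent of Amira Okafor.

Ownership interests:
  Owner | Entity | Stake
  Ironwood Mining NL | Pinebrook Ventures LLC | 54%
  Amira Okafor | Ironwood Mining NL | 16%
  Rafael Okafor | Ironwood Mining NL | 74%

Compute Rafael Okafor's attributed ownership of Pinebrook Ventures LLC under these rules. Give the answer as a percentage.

By parent–child attribution (R2), Rafael Okafor is treated as also owning Amira Okafor's interest in Ironwood Mining NL, giving 74% + 16% = 90%.
Chain via Ironwood Mining NL (R1): 90% × 54% = 48.6% of Pinebrook Ventures LLC.

48.6%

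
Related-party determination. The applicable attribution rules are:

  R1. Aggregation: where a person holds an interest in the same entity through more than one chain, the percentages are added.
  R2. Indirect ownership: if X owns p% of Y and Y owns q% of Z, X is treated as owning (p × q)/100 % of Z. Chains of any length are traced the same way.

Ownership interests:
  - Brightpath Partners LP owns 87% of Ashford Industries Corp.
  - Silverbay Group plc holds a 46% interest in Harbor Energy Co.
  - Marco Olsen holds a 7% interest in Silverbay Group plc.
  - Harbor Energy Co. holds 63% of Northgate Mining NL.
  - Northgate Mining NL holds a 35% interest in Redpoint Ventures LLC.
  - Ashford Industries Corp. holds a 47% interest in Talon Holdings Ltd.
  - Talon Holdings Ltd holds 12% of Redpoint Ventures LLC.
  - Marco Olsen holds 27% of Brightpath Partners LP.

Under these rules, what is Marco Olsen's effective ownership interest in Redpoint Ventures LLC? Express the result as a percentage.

Chain via Brightpath Partners LP → Ashford Industries Corp. → Talon Holdings Ltd (R2): 27% × 87% × 47% × 12% = 1.324836% of Redpoint Ventures LLC.
Chain via Silverbay Group plc → Harbor Energy Co. → Northgate Mining NL (R2): 7% × 46% × 63% × 35% = 0.71001% of Redpoint Ventures LLC.
Aggregating (R1): 1.324836% + 0.71001% = 2.034846%.

2.034846%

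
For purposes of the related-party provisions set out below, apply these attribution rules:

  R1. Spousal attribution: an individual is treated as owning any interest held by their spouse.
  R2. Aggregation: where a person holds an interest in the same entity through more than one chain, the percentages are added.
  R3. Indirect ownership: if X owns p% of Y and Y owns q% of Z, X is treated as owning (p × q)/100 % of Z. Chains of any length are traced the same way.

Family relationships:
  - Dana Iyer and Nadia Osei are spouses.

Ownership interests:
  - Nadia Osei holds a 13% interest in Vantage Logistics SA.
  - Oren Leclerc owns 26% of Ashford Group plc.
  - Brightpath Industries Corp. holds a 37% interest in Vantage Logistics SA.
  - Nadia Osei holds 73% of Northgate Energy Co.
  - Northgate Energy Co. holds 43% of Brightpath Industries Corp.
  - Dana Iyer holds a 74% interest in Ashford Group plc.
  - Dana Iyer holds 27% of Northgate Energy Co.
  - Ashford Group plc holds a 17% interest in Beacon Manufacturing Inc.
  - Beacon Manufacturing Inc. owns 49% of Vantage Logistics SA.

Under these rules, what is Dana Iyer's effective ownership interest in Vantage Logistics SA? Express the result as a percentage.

35.0742%

By spousal attribution (R1), Dana Iyer is treated as also owning Nadia Osei's interest in Northgate Energy Co, giving 27% + 73% = 100%.
By spousal attribution (R1), Dana Iyer is treated as owning Nadia Osei's 13% interest in Vantage Logistics SA.
Chain via Ashford Group plc → Beacon Manufacturing Inc. (R3): 74% × 17% × 49% = 6.1642% of Vantage Logistics SA.
Chain via Northgate Energy Co. → Brightpath Industries Corp. (R3): 100% × 43% × 37% = 15.91% of Vantage Logistics SA.
Direct interest in Vantage Logistics SA: 13%.
Aggregating (R2): 6.1642% + 15.91% + 13% = 35.0742%.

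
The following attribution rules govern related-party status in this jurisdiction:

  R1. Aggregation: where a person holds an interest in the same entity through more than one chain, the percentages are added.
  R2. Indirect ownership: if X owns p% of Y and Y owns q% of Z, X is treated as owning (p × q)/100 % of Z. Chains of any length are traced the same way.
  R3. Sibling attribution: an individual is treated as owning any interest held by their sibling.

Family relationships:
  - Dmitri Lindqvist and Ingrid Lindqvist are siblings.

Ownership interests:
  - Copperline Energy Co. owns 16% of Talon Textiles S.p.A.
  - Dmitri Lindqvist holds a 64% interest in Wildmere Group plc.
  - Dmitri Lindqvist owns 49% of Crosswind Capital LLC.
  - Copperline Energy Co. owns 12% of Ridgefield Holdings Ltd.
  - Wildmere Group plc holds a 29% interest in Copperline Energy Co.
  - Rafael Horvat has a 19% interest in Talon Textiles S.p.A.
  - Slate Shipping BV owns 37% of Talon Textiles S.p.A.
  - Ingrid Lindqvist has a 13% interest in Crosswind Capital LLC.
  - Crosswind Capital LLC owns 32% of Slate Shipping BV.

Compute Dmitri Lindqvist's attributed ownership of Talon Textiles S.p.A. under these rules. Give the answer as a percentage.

By sibling attribution (R3), Dmitri Lindqvist is treated as also owning Ingrid Lindqvist's interest in Crosswind Capital LLC, giving 49% + 13% = 62%.
Chain via Crosswind Capital LLC → Slate Shipping BV (R2): 62% × 32% × 37% = 7.3408% of Talon Textiles S.p.A.
Chain via Wildmere Group plc → Copperline Energy Co. (R2): 64% × 29% × 16% = 2.9696% of Talon Textiles S.p.A.
Aggregating (R1): 7.3408% + 2.9696% = 10.3104%.

10.3104%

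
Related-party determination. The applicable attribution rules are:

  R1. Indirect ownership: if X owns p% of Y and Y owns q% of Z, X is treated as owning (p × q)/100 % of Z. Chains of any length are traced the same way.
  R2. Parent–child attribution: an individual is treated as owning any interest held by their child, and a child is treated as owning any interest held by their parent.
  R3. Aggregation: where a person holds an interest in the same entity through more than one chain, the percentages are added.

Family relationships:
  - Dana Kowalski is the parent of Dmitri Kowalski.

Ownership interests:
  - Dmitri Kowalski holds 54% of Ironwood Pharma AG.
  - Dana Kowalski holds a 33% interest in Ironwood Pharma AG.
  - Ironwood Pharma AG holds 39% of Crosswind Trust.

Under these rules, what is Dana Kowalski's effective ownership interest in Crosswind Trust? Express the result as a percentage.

By parent–child attribution (R2), Dana Kowalski is treated as also owning Dmitri Kowalski's interest in Ironwood Pharma AG, giving 33% + 54% = 87%.
Chain via Ironwood Pharma AG (R1): 87% × 39% = 33.93% of Crosswind Trust.

33.93%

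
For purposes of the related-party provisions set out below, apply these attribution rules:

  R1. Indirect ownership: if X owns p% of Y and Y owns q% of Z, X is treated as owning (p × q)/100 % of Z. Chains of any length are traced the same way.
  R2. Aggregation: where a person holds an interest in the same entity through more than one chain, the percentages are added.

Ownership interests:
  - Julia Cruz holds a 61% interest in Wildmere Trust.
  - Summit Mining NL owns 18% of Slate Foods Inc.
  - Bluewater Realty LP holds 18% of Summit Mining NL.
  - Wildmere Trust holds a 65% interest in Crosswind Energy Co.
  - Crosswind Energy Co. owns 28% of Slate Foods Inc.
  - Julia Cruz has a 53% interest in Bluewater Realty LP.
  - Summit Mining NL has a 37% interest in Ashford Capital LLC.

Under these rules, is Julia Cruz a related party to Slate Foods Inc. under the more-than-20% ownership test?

Chain via Wildmere Trust → Crosswind Energy Co. (R1): 61% × 65% × 28% = 11.102% of Slate Foods Inc.
Chain via Bluewater Realty LP → Summit Mining NL (R1): 53% × 18% × 18% = 1.7172% of Slate Foods Inc.
Aggregating (R2): 11.102% + 1.7172% = 12.8192%.
12.8192% does not exceed the 20% threshold, so Julia is not a related party to Slate Foods Inc.

No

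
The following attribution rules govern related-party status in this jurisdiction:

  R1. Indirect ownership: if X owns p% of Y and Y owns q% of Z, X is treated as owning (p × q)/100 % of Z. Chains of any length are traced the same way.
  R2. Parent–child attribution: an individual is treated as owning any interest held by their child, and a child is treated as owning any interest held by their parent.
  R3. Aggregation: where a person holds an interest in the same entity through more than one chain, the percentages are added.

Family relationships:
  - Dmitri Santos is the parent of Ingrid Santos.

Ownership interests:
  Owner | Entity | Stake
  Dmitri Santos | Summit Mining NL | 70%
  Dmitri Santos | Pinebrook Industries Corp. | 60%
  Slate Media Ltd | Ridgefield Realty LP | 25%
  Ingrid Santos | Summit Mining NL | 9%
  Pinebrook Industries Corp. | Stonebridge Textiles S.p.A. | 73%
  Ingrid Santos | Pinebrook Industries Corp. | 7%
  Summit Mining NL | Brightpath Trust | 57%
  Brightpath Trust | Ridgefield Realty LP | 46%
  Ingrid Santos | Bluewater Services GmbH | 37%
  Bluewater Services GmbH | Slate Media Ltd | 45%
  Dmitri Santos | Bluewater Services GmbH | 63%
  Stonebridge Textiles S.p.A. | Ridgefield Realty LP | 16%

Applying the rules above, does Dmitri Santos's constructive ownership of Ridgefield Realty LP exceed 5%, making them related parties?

By parent–child attribution (R2), Dmitri Santos is treated as also owning Ingrid Santos's interest in Summit Mining NL, giving 70% + 9% = 79%.
By parent–child attribution (R2), Dmitri Santos is treated as also owning Ingrid Santos's interest in Bluewater Services GmbH, giving 63% + 37% = 100%.
By parent–child attribution (R2), Dmitri Santos is treated as also owning Ingrid Santos's interest in Pinebrook Industries Corp, giving 60% + 7% = 67%.
Chain via Summit Mining NL → Brightpath Trust (R1): 79% × 57% × 46% = 20.7138% of Ridgefield Realty LP.
Chain via Bluewater Services GmbH → Slate Media Ltd (R1): 100% × 45% × 25% = 11.25% of Ridgefield Realty LP.
Chain via Pinebrook Industries Corp. → Stonebridge Textiles S.p.A. (R1): 67% × 73% × 16% = 7.8256% of Ridgefield Realty LP.
Aggregating (R3): 20.7138% + 11.25% + 7.8256% = 39.7894%.
39.7894% exceeds the 5% threshold, so Dmitri is a related party to Ridgefield Realty LP.

Yes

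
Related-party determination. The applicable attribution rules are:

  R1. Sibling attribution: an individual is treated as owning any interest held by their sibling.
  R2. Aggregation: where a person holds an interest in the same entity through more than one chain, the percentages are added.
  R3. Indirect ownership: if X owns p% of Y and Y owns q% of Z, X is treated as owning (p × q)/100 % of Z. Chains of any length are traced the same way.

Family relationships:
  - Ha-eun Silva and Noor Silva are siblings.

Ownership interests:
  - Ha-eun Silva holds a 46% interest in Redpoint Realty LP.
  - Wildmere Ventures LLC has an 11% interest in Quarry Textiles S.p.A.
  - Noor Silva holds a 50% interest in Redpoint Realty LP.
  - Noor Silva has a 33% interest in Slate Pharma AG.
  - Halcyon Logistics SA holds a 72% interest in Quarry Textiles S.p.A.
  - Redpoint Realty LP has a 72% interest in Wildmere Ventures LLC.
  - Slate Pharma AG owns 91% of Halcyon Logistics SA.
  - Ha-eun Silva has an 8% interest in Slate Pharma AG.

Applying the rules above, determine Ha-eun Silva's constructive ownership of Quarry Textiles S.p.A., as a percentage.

34.4664%

By sibling attribution (R1), Ha-eun Silva is treated as also owning Noor Silva's interest in Slate Pharma AG, giving 8% + 33% = 41%.
By sibling attribution (R1), Ha-eun Silva is treated as also owning Noor Silva's interest in Redpoint Realty LP, giving 46% + 50% = 96%.
Chain via Slate Pharma AG → Halcyon Logistics SA (R3): 41% × 91% × 72% = 26.8632% of Quarry Textiles S.p.A.
Chain via Redpoint Realty LP → Wildmere Ventures LLC (R3): 96% × 72% × 11% = 7.6032% of Quarry Textiles S.p.A.
Aggregating (R2): 26.8632% + 7.6032% = 34.4664%.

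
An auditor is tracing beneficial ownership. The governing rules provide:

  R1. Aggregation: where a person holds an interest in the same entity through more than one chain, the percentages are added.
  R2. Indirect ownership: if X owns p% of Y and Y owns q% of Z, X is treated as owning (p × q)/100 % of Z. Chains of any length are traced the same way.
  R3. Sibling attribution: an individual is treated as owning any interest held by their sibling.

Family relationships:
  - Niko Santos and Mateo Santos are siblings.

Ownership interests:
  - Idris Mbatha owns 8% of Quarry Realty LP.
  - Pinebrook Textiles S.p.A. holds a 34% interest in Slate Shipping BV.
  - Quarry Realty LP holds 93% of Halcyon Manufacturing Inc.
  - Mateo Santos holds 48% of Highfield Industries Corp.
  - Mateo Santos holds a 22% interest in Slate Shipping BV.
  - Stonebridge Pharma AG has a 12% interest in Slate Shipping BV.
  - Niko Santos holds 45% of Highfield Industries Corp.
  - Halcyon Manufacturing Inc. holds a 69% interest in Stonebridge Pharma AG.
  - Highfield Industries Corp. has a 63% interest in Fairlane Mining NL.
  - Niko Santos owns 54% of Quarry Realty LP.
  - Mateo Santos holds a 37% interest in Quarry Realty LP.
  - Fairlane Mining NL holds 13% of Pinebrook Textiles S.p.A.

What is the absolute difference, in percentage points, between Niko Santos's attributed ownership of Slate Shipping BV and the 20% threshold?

11.597042

By sibling attribution (R3), Niko Santos is treated as also owning Mateo Santos's interest in Highfield Industries Corp, giving 45% + 48% = 93%.
By sibling attribution (R3), Niko Santos is treated as also owning Mateo Santos's interest in Quarry Realty LP, giving 54% + 37% = 91%.
By sibling attribution (R3), Niko Santos is treated as owning Mateo Santos's 22% interest in Slate Shipping BV.
Chain via Highfield Industries Corp. → Fairlane Mining NL → Pinebrook Textiles S.p.A. (R2): 93% × 63% × 13% × 34% = 2.589678% of Slate Shipping BV.
Chain via Quarry Realty LP → Halcyon Manufacturing Inc. → Stonebridge Pharma AG (R2): 91% × 93% × 69% × 12% = 7.007364% of Slate Shipping BV.
Direct interest in Slate Shipping BV: 22%.
Aggregating (R1): 2.589678% + 7.007364% + 22% = 31.597042%.
31.597042% exceeds the 20% threshold by 11.597042 percentage points.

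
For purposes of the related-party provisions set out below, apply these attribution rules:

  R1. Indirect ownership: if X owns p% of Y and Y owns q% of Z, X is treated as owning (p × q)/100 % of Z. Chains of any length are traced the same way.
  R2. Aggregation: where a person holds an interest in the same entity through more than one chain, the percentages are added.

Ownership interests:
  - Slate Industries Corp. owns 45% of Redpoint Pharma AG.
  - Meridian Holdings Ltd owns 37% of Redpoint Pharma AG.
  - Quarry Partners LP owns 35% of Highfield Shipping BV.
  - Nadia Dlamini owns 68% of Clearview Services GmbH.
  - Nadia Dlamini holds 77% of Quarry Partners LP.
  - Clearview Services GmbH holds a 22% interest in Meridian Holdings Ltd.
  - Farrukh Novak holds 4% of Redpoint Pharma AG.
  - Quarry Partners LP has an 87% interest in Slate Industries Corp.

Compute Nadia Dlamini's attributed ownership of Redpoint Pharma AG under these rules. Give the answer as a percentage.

35.6807%

Chain via Quarry Partners LP → Slate Industries Corp. (R1): 77% × 87% × 45% = 30.1455% of Redpoint Pharma AG.
Chain via Clearview Services GmbH → Meridian Holdings Ltd (R1): 68% × 22% × 37% = 5.5352% of Redpoint Pharma AG.
Aggregating (R2): 30.1455% + 5.5352% = 35.6807%.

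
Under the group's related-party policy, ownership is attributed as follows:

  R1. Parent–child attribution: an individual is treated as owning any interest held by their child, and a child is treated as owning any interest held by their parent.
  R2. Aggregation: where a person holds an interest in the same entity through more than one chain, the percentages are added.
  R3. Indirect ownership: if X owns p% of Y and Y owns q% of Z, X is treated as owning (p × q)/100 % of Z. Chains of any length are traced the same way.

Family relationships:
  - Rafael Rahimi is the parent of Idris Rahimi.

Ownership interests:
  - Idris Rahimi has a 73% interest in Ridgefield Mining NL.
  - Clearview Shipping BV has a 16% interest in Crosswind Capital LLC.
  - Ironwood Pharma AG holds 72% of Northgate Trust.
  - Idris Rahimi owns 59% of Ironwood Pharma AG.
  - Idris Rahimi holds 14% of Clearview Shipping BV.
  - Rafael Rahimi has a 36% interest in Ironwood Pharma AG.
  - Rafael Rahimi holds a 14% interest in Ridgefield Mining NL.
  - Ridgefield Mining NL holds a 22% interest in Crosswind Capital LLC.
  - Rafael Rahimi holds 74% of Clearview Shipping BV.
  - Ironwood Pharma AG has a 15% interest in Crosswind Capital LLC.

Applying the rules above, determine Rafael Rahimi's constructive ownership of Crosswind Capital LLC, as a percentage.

By parent–child attribution (R1), Rafael Rahimi is treated as also owning Idris Rahimi's interest in Ridgefield Mining NL, giving 14% + 73% = 87%.
By parent–child attribution (R1), Rafael Rahimi is treated as also owning Idris Rahimi's interest in Ironwood Pharma AG, giving 36% + 59% = 95%.
By parent–child attribution (R1), Rafael Rahimi is treated as also owning Idris Rahimi's interest in Clearview Shipping BV, giving 74% + 14% = 88%.
Chain via Ridgefield Mining NL (R3): 87% × 22% = 19.14% of Crosswind Capital LLC.
Chain via Ironwood Pharma AG (R3): 95% × 15% = 14.25% of Crosswind Capital LLC.
Chain via Clearview Shipping BV (R3): 88% × 16% = 14.08% of Crosswind Capital LLC.
Aggregating (R2): 19.14% + 14.25% + 14.08% = 47.47%.

47.47%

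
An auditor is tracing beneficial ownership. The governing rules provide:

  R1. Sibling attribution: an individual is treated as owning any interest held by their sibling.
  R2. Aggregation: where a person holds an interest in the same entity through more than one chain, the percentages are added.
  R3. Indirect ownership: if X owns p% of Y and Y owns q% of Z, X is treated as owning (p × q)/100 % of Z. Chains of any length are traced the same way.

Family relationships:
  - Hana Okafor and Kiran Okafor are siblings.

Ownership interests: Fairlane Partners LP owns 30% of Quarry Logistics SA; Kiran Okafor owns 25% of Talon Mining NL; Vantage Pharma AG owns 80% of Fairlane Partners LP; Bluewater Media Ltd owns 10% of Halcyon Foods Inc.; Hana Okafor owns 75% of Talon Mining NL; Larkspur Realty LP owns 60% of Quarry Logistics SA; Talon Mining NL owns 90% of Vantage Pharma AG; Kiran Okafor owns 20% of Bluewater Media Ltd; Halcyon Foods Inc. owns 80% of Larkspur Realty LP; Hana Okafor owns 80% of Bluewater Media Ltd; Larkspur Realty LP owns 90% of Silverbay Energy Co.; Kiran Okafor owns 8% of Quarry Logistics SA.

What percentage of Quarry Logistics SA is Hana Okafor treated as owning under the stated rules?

By sibling attribution (R1), Hana Okafor is treated as also owning Kiran Okafor's interest in Bluewater Media Ltd, giving 80% + 20% = 100%.
By sibling attribution (R1), Hana Okafor is treated as also owning Kiran Okafor's interest in Talon Mining NL, giving 75% + 25% = 100%.
By sibling attribution (R1), Hana Okafor is treated as owning Kiran Okafor's 8% interest in Quarry Logistics SA.
Chain via Bluewater Media Ltd → Halcyon Foods Inc. → Larkspur Realty LP (R3): 100% × 10% × 80% × 60% = 4.8% of Quarry Logistics SA.
Chain via Talon Mining NL → Vantage Pharma AG → Fairlane Partners LP (R3): 100% × 90% × 80% × 30% = 21.6% of Quarry Logistics SA.
Direct interest in Quarry Logistics SA: 8%.
Aggregating (R2): 4.8% + 21.6% + 8% = 34.4%.

34.4%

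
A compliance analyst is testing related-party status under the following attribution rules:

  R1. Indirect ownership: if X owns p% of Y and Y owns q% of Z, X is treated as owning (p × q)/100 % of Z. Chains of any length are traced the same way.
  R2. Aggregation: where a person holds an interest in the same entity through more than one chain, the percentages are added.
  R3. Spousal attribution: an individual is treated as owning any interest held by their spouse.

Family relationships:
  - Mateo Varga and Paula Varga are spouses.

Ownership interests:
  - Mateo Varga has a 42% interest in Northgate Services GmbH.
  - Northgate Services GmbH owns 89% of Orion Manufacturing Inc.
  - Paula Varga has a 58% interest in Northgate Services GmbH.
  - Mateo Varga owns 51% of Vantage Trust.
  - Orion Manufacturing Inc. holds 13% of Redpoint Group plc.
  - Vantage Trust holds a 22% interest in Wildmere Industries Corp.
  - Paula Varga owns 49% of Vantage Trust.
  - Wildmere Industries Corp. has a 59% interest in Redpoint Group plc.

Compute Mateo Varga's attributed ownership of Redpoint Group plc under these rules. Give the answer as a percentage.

24.55%

By spousal attribution (R3), Mateo Varga is treated as also owning Paula Varga's interest in Vantage Trust, giving 51% + 49% = 100%.
By spousal attribution (R3), Mateo Varga is treated as also owning Paula Varga's interest in Northgate Services GmbH, giving 42% + 58% = 100%.
Chain via Vantage Trust → Wildmere Industries Corp. (R1): 100% × 22% × 59% = 12.98% of Redpoint Group plc.
Chain via Northgate Services GmbH → Orion Manufacturing Inc. (R1): 100% × 89% × 13% = 11.57% of Redpoint Group plc.
Aggregating (R2): 12.98% + 11.57% = 24.55%.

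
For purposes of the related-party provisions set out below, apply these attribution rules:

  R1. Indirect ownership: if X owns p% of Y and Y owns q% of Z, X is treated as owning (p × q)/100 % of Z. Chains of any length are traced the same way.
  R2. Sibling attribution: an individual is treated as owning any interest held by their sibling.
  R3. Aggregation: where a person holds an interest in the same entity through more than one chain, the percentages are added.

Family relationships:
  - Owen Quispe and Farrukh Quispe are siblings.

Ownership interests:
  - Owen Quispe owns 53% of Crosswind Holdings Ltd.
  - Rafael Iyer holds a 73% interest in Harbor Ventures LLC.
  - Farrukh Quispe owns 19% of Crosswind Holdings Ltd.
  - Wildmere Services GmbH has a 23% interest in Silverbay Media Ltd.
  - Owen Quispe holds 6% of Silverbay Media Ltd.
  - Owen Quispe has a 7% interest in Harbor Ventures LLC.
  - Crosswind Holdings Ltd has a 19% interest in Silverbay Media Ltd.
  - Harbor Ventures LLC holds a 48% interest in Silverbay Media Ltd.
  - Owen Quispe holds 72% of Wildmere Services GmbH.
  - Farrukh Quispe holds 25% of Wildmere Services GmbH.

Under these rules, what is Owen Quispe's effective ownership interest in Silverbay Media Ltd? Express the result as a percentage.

45.35%

By sibling attribution (R2), Owen Quispe is treated as also owning Farrukh Quispe's interest in Crosswind Holdings Ltd, giving 53% + 19% = 72%.
By sibling attribution (R2), Owen Quispe is treated as also owning Farrukh Quispe's interest in Wildmere Services GmbH, giving 72% + 25% = 97%.
Chain via Harbor Ventures LLC (R1): 7% × 48% = 3.36% of Silverbay Media Ltd.
Chain via Crosswind Holdings Ltd (R1): 72% × 19% = 13.68% of Silverbay Media Ltd.
Chain via Wildmere Services GmbH (R1): 97% × 23% = 22.31% of Silverbay Media Ltd.
Direct interest in Silverbay Media Ltd: 6%.
Aggregating (R3): 3.36% + 13.68% + 22.31% + 6% = 45.35%.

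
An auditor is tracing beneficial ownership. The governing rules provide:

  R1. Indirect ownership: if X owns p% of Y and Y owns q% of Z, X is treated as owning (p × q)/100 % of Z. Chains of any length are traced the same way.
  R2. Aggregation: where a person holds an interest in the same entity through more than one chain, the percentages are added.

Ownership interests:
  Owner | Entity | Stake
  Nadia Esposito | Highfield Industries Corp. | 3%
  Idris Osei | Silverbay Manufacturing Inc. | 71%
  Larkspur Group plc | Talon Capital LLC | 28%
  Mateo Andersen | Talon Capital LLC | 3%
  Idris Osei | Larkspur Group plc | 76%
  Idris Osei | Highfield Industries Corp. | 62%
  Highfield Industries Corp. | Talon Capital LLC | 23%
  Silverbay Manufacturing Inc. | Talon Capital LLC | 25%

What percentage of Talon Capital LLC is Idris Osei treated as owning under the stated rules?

53.29%

Chain via Silverbay Manufacturing Inc. (R1): 71% × 25% = 17.75% of Talon Capital LLC.
Chain via Highfield Industries Corp. (R1): 62% × 23% = 14.26% of Talon Capital LLC.
Chain via Larkspur Group plc (R1): 76% × 28% = 21.28% of Talon Capital LLC.
Aggregating (R2): 17.75% + 14.26% + 21.28% = 53.29%.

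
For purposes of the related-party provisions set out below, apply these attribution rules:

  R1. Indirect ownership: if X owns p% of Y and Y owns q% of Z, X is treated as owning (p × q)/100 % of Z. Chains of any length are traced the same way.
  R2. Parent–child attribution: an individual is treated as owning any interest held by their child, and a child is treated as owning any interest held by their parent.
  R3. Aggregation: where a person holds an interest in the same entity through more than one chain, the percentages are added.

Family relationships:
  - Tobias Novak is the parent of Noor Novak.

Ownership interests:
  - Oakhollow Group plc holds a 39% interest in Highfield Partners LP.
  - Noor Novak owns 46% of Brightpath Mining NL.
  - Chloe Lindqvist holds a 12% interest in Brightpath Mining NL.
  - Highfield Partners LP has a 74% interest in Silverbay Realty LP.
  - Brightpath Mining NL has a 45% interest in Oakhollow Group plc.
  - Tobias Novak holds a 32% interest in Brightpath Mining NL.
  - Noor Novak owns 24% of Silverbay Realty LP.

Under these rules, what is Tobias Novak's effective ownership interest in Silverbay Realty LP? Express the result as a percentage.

34.12986%

By parent–child attribution (R2), Tobias Novak is treated as also owning Noor Novak's interest in Brightpath Mining NL, giving 32% + 46% = 78%.
By parent–child attribution (R2), Tobias Novak is treated as owning Noor Novak's 24% interest in Silverbay Realty LP.
Chain via Brightpath Mining NL → Oakhollow Group plc → Highfield Partners LP (R1): 78% × 45% × 39% × 74% = 10.12986% of Silverbay Realty LP.
Direct interest in Silverbay Realty LP: 24%.
Aggregating (R3): 10.12986% + 24% = 34.12986%.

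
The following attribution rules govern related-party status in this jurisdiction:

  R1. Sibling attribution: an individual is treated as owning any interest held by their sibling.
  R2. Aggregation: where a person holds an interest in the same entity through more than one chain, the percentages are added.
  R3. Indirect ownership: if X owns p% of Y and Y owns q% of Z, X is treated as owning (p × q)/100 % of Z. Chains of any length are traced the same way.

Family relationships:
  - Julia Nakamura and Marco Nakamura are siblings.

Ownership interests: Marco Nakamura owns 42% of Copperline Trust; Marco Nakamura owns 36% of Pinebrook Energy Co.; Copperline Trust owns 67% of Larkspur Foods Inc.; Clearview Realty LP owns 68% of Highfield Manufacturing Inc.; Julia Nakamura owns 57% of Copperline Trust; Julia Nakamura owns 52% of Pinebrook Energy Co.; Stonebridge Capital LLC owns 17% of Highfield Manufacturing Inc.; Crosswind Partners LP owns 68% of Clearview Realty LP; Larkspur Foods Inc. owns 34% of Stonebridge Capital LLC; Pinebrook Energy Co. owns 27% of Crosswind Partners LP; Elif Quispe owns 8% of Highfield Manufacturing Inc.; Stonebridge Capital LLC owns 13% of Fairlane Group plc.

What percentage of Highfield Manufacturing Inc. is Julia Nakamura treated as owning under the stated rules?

By sibling attribution (R1), Julia Nakamura is treated as also owning Marco Nakamura's interest in Pinebrook Energy Co, giving 52% + 36% = 88%.
By sibling attribution (R1), Julia Nakamura is treated as also owning Marco Nakamura's interest in Copperline Trust, giving 57% + 42% = 99%.
Chain via Pinebrook Energy Co. → Crosswind Partners LP → Clearview Realty LP (R3): 88% × 27% × 68% × 68% = 10.986624% of Highfield Manufacturing Inc.
Chain via Copperline Trust → Larkspur Foods Inc. → Stonebridge Capital LLC (R3): 99% × 67% × 34% × 17% = 3.833874% of Highfield Manufacturing Inc.
Aggregating (R2): 10.986624% + 3.833874% = 14.820498%.

14.820498%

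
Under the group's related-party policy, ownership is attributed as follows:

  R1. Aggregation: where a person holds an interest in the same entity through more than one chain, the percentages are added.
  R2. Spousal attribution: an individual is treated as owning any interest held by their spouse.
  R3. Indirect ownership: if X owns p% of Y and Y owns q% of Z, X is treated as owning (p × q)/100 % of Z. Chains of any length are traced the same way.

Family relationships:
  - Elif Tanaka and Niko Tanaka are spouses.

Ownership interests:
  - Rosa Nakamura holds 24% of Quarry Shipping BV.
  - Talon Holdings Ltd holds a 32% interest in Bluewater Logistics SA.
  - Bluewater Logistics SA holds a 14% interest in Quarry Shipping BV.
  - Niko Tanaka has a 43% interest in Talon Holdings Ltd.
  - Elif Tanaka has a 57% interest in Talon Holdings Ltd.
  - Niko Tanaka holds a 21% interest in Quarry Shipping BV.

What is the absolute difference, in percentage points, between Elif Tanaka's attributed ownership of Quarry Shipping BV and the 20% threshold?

By spousal attribution (R2), Elif Tanaka is treated as also owning Niko Tanaka's interest in Talon Holdings Ltd, giving 57% + 43% = 100%.
By spousal attribution (R2), Elif Tanaka is treated as owning Niko Tanaka's 21% interest in Quarry Shipping BV.
Chain via Talon Holdings Ltd → Bluewater Logistics SA (R3): 100% × 32% × 14% = 4.48% of Quarry Shipping BV.
Direct interest in Quarry Shipping BV: 21%.
Aggregating (R1): 4.48% + 21% = 25.48%.
25.48% exceeds the 20% threshold by 5.48 percentage points.

5.48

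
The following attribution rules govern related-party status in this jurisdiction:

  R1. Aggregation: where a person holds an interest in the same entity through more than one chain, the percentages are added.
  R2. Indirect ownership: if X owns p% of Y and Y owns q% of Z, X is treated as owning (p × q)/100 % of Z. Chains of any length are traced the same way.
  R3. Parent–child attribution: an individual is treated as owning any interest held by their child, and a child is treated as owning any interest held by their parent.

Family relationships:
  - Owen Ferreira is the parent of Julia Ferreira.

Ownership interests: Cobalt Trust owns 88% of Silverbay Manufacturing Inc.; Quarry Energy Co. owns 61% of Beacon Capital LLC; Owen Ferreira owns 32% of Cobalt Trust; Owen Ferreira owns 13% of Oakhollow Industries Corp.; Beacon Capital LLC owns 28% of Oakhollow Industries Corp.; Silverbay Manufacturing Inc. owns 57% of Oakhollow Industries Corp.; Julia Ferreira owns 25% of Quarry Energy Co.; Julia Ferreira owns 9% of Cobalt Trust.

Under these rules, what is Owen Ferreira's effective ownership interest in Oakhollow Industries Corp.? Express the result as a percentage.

37.8356%

By parent–child attribution (R3), Owen Ferreira is treated as also owning Julia Ferreira's interest in Cobalt Trust, giving 32% + 9% = 41%.
By parent–child attribution (R3), Owen Ferreira is treated as owning Julia Ferreira's 25% interest in Quarry Energy Co.
Chain via Cobalt Trust → Silverbay Manufacturing Inc. (R2): 41% × 88% × 57% = 20.5656% of Oakhollow Industries Corp.
Direct interest in Oakhollow Industries Corp: 13%.
Chain via Quarry Energy Co. → Beacon Capital LLC (R2): 25% × 61% × 28% = 4.27% of Oakhollow Industries Corp.
Aggregating (R1): 20.5656% + 13% + 4.27% = 37.8356%.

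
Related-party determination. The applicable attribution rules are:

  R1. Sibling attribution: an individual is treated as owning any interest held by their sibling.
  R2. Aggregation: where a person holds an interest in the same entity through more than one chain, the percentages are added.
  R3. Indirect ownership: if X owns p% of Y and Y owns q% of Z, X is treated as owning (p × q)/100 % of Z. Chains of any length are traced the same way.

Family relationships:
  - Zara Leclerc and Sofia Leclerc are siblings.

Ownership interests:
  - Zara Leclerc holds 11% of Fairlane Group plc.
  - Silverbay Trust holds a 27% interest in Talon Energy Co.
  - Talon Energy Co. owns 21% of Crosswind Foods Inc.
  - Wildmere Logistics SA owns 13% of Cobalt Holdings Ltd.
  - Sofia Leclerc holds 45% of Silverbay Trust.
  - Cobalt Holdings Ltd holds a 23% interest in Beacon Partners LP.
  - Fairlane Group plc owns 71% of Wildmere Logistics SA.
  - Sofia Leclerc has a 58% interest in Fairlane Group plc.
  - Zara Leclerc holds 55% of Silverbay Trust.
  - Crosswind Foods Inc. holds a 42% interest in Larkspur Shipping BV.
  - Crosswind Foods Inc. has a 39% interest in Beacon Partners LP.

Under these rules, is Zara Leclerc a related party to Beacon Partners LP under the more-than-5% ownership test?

No

By sibling attribution (R1), Zara Leclerc is treated as also owning Sofia Leclerc's interest in Fairlane Group plc, giving 11% + 58% = 69%.
By sibling attribution (R1), Zara Leclerc is treated as also owning Sofia Leclerc's interest in Silverbay Trust, giving 55% + 45% = 100%.
Chain via Fairlane Group plc → Wildmere Logistics SA → Cobalt Holdings Ltd (R3): 69% × 71% × 13% × 23% = 1.464801% of Beacon Partners LP.
Chain via Silverbay Trust → Talon Energy Co. → Crosswind Foods Inc. (R3): 100% × 27% × 21% × 39% = 2.2113% of Beacon Partners LP.
Aggregating (R2): 1.464801% + 2.2113% = 3.676101%.
3.676101% does not exceed the 5% threshold, so Zara is not a related party to Beacon Partners LP.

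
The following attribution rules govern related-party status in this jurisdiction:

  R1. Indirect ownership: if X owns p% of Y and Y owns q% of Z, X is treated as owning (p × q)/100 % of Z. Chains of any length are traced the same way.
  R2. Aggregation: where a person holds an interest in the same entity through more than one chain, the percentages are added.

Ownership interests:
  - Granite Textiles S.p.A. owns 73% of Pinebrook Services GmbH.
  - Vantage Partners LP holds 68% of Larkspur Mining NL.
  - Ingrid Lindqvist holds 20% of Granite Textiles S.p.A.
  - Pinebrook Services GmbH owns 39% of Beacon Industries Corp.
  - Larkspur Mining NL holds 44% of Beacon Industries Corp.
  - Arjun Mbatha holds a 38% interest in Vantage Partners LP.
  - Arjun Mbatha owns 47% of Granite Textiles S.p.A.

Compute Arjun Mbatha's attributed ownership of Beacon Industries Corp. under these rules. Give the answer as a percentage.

Chain via Granite Textiles S.p.A. → Pinebrook Services GmbH (R1): 47% × 73% × 39% = 13.3809% of Beacon Industries Corp.
Chain via Vantage Partners LP → Larkspur Mining NL (R1): 38% × 68% × 44% = 11.3696% of Beacon Industries Corp.
Aggregating (R2): 13.3809% + 11.3696% = 24.7505%.

24.7505%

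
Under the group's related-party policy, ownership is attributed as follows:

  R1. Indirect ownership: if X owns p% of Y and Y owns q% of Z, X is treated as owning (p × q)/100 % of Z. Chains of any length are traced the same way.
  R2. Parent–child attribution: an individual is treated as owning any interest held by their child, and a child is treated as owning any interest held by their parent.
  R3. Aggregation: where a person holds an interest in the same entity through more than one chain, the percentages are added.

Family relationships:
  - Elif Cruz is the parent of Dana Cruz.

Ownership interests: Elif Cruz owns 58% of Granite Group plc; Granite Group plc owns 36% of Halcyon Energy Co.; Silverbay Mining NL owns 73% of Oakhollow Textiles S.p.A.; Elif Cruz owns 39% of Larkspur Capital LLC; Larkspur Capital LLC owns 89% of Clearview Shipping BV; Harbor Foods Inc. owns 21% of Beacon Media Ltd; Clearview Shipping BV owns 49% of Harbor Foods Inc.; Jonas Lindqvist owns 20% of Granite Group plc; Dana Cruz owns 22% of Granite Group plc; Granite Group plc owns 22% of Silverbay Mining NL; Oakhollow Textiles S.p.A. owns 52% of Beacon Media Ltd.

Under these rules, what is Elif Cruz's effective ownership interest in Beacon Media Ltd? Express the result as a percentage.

10.252619%

By parent–child attribution (R2), Elif Cruz is treated as also owning Dana Cruz's interest in Granite Group plc, giving 58% + 22% = 80%.
Chain via Granite Group plc → Silverbay Mining NL → Oakhollow Textiles S.p.A. (R1): 80% × 22% × 73% × 52% = 6.68096% of Beacon Media Ltd.
Chain via Larkspur Capital LLC → Clearview Shipping BV → Harbor Foods Inc. (R1): 39% × 89% × 49% × 21% = 3.571659% of Beacon Media Ltd.
Aggregating (R3): 6.68096% + 3.571659% = 10.252619%.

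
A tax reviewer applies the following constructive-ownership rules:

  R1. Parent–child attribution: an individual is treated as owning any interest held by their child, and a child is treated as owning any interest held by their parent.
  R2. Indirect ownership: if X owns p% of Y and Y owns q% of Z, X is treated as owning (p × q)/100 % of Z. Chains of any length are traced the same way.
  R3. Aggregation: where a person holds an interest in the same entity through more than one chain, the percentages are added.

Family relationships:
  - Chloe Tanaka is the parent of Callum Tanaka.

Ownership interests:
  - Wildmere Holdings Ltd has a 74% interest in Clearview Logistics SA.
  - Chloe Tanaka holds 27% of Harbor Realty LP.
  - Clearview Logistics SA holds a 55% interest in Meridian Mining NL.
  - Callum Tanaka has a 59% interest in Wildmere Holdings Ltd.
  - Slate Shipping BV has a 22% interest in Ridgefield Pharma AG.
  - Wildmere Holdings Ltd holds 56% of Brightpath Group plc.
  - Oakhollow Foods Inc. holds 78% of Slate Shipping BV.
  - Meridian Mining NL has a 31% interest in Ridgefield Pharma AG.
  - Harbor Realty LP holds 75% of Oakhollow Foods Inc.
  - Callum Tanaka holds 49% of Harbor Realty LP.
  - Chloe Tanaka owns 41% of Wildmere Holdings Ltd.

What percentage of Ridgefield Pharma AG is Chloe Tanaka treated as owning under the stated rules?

22.3982%

By parent–child attribution (R1), Chloe Tanaka is treated as also owning Callum Tanaka's interest in Harbor Realty LP, giving 27% + 49% = 76%.
By parent–child attribution (R1), Chloe Tanaka is treated as also owning Callum Tanaka's interest in Wildmere Holdings Ltd, giving 41% + 59% = 100%.
Chain via Harbor Realty LP → Oakhollow Foods Inc. → Slate Shipping BV (R2): 76% × 75% × 78% × 22% = 9.7812% of Ridgefield Pharma AG.
Chain via Wildmere Holdings Ltd → Clearview Logistics SA → Meridian Mining NL (R2): 100% × 74% × 55% × 31% = 12.617% of Ridgefield Pharma AG.
Aggregating (R3): 9.7812% + 12.617% = 22.3982%.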